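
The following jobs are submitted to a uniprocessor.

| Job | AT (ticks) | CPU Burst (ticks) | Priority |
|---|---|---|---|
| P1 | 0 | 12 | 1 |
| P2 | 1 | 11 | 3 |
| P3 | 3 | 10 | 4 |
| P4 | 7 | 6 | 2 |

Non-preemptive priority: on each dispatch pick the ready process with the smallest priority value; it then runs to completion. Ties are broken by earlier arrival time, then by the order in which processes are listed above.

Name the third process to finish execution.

Schedule: | P1 0-12 | P4 12-18 | P2 18-29 | P3 29-39 |
Completion: P1=12  P2=29  P3=39  P4=18
Turnaround (C−A): P1=12  P2=28  P3=36  P4=11
Finish order: P1 → P4 → P2 → P3

P2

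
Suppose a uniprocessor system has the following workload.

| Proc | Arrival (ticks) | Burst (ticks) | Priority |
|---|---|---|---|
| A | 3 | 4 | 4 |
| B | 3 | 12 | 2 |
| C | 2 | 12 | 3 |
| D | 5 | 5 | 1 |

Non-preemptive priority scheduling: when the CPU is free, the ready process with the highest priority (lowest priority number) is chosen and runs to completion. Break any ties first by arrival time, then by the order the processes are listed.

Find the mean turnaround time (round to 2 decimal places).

21.50

Schedule: | idle 0-2 | C 2-14 | D 14-19 | B 19-31 | A 31-35 |
Completion: A=35  B=31  C=14  D=19
Turnaround (C−A): A=32  B=28  C=12  D=14
Turnaround times: A=32, B=28, C=12, D=14
Average turnaround = (32+28+12+14) / 4 = 86/4 = 21.50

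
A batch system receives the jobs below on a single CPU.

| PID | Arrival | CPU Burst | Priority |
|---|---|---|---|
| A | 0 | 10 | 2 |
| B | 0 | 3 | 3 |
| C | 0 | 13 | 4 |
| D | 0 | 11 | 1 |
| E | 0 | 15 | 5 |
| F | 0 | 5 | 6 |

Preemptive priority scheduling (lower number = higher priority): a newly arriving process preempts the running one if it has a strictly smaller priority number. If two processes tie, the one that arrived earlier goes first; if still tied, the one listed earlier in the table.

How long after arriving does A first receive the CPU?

Timeline: | D 0-11 | A 11-21 | B 21-24 | C 24-37 | E 37-52 | F 52-57 |
Completion: A=21  B=24  C=37  D=11  E=52  F=57
Response(A) = first start − arrival = 11 − 0 = 11

11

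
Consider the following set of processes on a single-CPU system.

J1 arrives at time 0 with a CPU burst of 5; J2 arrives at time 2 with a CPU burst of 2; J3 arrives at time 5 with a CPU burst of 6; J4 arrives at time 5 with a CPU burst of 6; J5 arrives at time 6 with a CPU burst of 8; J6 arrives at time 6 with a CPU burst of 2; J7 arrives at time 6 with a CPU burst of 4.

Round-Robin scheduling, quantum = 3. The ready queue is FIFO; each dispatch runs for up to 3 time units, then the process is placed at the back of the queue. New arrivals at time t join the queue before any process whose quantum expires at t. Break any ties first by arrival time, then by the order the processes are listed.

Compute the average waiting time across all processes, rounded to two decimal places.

Schedule: | J1 0-3 | J2 3-5 | J1 5-7 | J3 7-10 | J4 10-13 | J5 13-16 | J6 16-18 | J7 18-21 | J3 21-24 | J4 24-27 | J5 27-30 | J7 30-31 | J5 31-33 |
Completion: J1=7  J2=5  J3=24  J4=27  J5=33  J6=18  J7=31
Turnaround (C−A): J1=7  J2=3  J3=19  J4=22  J5=27  J6=12  J7=25
Waiting times: J1=2, J2=1, J3=13, J4=16, J5=19, J6=10, J7=21
Average waiting = (2+1+13+16+19+10+21) / 7 = 82/7 = 11.71

11.71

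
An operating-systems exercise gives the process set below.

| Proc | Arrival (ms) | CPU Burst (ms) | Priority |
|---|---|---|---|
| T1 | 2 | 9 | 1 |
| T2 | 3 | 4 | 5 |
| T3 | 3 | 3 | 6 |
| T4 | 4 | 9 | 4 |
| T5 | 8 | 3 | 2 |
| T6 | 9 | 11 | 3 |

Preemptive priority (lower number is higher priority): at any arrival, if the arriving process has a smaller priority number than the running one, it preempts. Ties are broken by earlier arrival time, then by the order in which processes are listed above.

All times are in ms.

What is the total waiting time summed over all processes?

Timeline: | idle 0-2 | T1 2-11 | T5 11-14 | T6 14-25 | T4 25-34 | T2 34-38 | T3 38-41 |
Completion: T1=11  T2=38  T3=41  T4=34  T5=14  T6=25
Turnaround (C−A): T1=9  T2=35  T3=38  T4=30  T5=6  T6=16
Waiting = turnaround − burst: T1=0, T2=31, T3=35, T4=21, T5=3, T6=5
Total waiting = 0 + 31 + 35 + 21 + 3 + 5 = 95

95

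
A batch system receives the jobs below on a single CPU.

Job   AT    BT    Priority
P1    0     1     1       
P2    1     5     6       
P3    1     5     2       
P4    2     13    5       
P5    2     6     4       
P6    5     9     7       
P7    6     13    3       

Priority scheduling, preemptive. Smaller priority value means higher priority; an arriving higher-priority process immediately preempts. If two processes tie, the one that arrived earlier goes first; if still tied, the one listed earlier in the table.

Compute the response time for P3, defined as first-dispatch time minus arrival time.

0

Timeline: | P1 0-1 | P3 1-6 | P7 6-19 | P5 19-25 | P4 25-38 | P2 38-43 | P6 43-52 |
Completion: P1=1  P2=43  P3=6  P4=38  P5=25  P6=52  P7=19
Response(P3) = first start − arrival = 1 − 1 = 0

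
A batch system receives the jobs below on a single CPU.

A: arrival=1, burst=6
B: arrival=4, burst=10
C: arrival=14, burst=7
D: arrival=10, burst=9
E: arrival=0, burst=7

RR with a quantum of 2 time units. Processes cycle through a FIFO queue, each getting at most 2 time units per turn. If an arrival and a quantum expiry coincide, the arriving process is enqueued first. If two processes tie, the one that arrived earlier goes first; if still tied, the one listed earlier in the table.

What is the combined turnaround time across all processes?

Timeline: | E 0-2 | A 2-4 | E 4-6 | B 6-8 | A 8-10 | E 10-12 | B 12-14 | D 14-16 | A 16-18 | E 18-19 | C 19-21 | B 21-23 | D 23-25 | C 25-27 | B 27-29 | D 29-31 | C 31-33 | B 33-35 | D 35-37 | C 37-38 | D 38-39 |
Completion: A=18  B=35  C=38  D=39  E=19
Turnaround = completion − arrival: A=17, B=31, C=24, D=29, E=19
Total turnaround = 17 + 31 + 24 + 29 + 19 = 120

120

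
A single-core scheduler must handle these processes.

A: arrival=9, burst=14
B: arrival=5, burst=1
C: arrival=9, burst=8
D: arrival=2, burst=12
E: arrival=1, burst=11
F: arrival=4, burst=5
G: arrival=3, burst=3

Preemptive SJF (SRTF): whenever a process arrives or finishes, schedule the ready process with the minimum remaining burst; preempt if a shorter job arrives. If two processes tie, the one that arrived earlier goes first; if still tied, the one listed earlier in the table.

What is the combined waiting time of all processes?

Gantt: | idle 0-1 | E 1-3 | G 3-6 | B 6-7 | F 7-12 | C 12-20 | E 20-29 | D 29-41 | A 41-55 |
Completion: A=55  B=7  C=20  D=41  E=29  F=12  G=6
Turnaround (C−A): A=46  B=2  C=11  D=39  E=28  F=8  G=3
Waiting = turnaround − burst: A=32, B=1, C=3, D=27, E=17, F=3, G=0
Total waiting = 32 + 1 + 3 + 27 + 17 + 3 + 0 = 83

83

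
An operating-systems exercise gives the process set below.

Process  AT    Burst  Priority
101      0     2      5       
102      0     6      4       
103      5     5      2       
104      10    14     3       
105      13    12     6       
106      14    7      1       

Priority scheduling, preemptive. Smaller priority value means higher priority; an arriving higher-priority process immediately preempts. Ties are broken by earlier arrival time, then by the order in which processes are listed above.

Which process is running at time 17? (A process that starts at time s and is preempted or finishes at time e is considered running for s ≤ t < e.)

106

Gantt: | 102 0-5 | 103 5-10 | 104 10-14 | 106 14-21 | 104 21-31 | 102 31-32 | 101 32-34 | 105 34-46 |
Completion: 101=34  102=32  103=10  104=31  105=46  106=21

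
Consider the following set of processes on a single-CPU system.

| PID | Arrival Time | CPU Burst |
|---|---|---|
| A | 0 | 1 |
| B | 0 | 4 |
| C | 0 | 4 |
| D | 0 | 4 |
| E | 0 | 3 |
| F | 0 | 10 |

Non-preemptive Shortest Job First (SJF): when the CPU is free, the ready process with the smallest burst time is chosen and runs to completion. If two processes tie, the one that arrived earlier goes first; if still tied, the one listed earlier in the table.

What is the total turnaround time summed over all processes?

Schedule: | A 0-1 | E 1-4 | B 4-8 | C 8-12 | D 12-16 | F 16-26 |
Completion: A=1  B=8  C=12  D=16  E=4  F=26
Turnaround (C−A): A=1  B=8  C=12  D=16  E=4  F=26
Turnaround = completion − arrival: A=1, B=8, C=12, D=16, E=4, F=26
Total turnaround = 1 + 8 + 12 + 16 + 4 + 26 = 67

67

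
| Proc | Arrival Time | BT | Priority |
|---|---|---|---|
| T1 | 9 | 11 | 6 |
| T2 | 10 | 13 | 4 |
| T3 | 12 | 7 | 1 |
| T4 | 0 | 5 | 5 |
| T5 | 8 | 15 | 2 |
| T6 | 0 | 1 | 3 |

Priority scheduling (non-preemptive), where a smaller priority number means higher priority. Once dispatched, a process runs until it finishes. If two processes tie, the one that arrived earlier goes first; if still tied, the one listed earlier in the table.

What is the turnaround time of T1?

45

Schedule: | T6 0-1 | T4 1-6 | idle 6-8 | T5 8-23 | T3 23-30 | T2 30-43 | T1 43-54 |
Completion: T1=54  T2=43  T3=30  T4=6  T5=23  T6=1
Turnaround (C−A): T1=45  T2=33  T3=18  T4=6  T5=15  T6=1
Turnaround(T1) = completion − arrival = 54 − 9 = 45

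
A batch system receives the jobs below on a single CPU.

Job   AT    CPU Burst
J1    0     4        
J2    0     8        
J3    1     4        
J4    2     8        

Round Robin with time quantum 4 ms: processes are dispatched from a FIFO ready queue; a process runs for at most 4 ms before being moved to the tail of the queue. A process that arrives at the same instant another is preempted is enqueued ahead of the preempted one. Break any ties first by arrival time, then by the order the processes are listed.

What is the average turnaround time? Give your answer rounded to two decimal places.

Gantt: | J1 0-4 | J2 4-8 | J3 8-12 | J4 12-16 | J2 16-20 | J4 20-24 |
Completion: J1=4  J2=20  J3=12  J4=24
Turnaround (C−A): J1=4  J2=20  J3=11  J4=22
Turnaround times: J1=4, J2=20, J3=11, J4=22
Average turnaround = (4+20+11+22) / 4 = 57/4 = 14.25

14.25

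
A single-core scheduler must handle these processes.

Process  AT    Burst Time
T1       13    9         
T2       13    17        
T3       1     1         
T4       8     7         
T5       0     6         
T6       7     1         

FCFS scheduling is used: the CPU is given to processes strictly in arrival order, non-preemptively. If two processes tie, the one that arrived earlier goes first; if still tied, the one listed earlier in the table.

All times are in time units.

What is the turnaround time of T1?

Schedule: | T5 0-6 | T3 6-7 | T6 7-8 | T4 8-15 | T1 15-24 | T2 24-41 |
Completion: T1=24  T2=41  T3=7  T4=15  T5=6  T6=8
Turnaround(T1) = completion − arrival = 24 − 13 = 11

11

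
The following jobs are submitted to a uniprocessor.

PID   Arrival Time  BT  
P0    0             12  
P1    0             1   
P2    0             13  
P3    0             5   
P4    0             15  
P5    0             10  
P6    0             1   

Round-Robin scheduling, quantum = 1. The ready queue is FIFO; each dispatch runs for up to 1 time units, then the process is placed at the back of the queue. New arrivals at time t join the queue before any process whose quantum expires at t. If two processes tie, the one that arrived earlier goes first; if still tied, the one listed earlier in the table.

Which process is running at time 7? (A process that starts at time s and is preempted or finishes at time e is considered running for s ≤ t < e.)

Timeline: | P0 0-1 | P1 1-2 | P2 2-3 | P3 3-4 | P4 4-5 | P5 5-6 | P6 6-7 | P0 7-8 | P2 8-9 | P3 9-10 | P4 10-11 | P5 11-12 | P0 12-13 | P2 13-14 | P3 14-15 | P4 15-16 | P5 16-17 | P0 17-18 | P2 18-19 | P3 19-20 | P4 20-21 | P5 21-22 | P0 22-23 | P2 23-24 | P3 24-25 | P4 25-26 | P5 26-27 | P0 27-28 | P2 28-29 | P4 29-30 | P5 30-31 | P0 31-32 | P2 32-33 | P4 33-34 | P5 34-35 | P0 35-36 | P2 36-37 | P4 37-38 | P5 38-39 | P0 39-40 | P2 40-41 | P4 41-42 | P5 42-43 | P0 43-44 | P2 44-45 | P4 45-46 | P5 46-47 | P0 47-48 | P2 48-49 | P4 49-50 | P0 50-51 | P2 51-52 | P4 52-53 | P2 53-54 | P4 54-57 |
Completion: P0=51  P1=2  P2=54  P3=25  P4=57  P5=47  P6=7
Turnaround (C−A): P0=51  P1=2  P2=54  P3=25  P4=57  P5=47  P6=7

P0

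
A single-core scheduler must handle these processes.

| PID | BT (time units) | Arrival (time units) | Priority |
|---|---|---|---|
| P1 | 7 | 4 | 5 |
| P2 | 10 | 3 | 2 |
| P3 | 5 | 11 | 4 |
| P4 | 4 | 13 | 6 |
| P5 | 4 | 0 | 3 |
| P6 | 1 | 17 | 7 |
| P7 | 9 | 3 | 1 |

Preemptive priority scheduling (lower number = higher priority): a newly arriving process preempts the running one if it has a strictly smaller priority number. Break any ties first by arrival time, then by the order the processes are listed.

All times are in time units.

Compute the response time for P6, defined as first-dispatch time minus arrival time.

Timeline: | P5 0-3 | P7 3-12 | P2 12-22 | P5 22-23 | P3 23-28 | P1 28-35 | P4 35-39 | P6 39-40 |
Completion: P1=35  P2=22  P3=28  P4=39  P5=23  P6=40  P7=12
Turnaround (C−A): P1=31  P2=19  P3=17  P4=26  P5=23  P6=23  P7=9
Response(P6) = first start − arrival = 39 − 17 = 22

22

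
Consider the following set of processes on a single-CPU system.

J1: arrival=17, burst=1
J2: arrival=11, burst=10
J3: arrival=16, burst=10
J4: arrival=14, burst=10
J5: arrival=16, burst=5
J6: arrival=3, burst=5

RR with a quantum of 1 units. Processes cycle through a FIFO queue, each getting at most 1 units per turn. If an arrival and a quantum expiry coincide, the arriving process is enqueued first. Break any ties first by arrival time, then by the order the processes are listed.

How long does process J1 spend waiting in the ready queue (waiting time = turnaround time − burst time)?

Schedule: | idle 0-3 | J6 3-8 | idle 8-11 | J2 11-14 | J4 14-15 | J2 15-16 | J4 16-17 | J3 17-18 | J5 18-19 | J2 19-20 | J1 20-21 | J4 21-22 | J3 22-23 | J5 23-24 | J2 24-25 | J4 25-26 | J3 26-27 | J5 27-28 | J2 28-29 | J4 29-30 | J3 30-31 | J5 31-32 | J2 32-33 | J4 33-34 | J3 34-35 | J5 35-36 | J2 36-37 | J4 37-38 | J3 38-39 | J2 39-40 | J4 40-41 | J3 41-42 | J4 42-43 | J3 43-44 | J4 44-45 | J3 45-47 |
Completion: J1=21  J2=40  J3=47  J4=45  J5=36  J6=8
Turnaround (C−A): J1=4  J2=29  J3=31  J4=31  J5=20  J6=5
Waiting(J1) = turnaround − burst = 4 − 1 = 3

3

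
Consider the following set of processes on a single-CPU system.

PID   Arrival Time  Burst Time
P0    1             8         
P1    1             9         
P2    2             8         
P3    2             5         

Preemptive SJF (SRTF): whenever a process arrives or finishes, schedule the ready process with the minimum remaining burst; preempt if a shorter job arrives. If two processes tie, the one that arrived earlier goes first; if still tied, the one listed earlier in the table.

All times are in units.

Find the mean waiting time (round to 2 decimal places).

Gantt: | idle 0-1 | P0 1-2 | P3 2-7 | P0 7-14 | P2 14-22 | P1 22-31 |
Completion: P0=14  P1=31  P2=22  P3=7
Waiting times: P0=5, P1=21, P2=12, P3=0
Average waiting = (5+21+12+0) / 4 = 38/4 = 9.50

9.50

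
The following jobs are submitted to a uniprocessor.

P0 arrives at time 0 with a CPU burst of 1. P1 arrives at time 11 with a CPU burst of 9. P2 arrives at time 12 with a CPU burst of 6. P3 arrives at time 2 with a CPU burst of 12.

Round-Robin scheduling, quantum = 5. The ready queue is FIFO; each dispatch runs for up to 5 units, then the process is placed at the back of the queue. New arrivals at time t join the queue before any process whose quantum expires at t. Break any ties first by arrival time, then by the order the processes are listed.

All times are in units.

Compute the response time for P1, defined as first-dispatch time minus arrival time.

1

Schedule: | P0 0-1 | idle 1-2 | P3 2-12 | P1 12-17 | P2 17-22 | P3 22-24 | P1 24-28 | P2 28-29 |
Completion: P0=1  P1=28  P2=29  P3=24
Response(P1) = first start − arrival = 12 − 11 = 1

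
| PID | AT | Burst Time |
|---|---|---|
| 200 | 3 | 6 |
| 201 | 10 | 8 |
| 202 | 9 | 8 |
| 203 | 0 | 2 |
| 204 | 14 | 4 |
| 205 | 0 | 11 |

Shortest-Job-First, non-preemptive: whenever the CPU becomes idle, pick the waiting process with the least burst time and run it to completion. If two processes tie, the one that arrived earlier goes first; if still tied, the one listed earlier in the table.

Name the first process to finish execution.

203

Timeline: | 203 0-2 | 205 2-13 | 200 13-19 | 204 19-23 | 202 23-31 | 201 31-39 |
Completion: 200=19  201=39  202=31  203=2  204=23  205=13
Finish order: 203 → 205 → 200 → 204 → 202 → 201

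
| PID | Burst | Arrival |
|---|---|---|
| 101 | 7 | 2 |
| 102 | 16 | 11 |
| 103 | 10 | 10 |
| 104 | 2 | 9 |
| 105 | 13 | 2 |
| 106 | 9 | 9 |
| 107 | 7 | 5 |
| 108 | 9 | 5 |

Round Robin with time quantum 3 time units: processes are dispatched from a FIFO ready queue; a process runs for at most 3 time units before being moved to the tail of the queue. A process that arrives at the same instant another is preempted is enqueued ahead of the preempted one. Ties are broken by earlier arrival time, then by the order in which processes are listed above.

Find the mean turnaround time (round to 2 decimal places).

47.75

Gantt: | idle 0-2 | 101 2-5 | 105 5-8 | 107 8-11 | 108 11-14 | 101 14-17 | 105 17-20 | 104 20-22 | 106 22-25 | 103 25-28 | 102 28-31 | 107 31-34 | 108 34-37 | 101 37-38 | 105 38-41 | 106 41-44 | 103 44-47 | 102 47-50 | 107 50-51 | 108 51-54 | 105 54-57 | 106 57-60 | 103 60-63 | 102 63-66 | 105 66-67 | 103 67-68 | 102 68-75 |
Completion: 101=38  102=75  103=68  104=22  105=67  106=60  107=51  108=54
Turnaround (C−A): 101=36  102=64  103=58  104=13  105=65  106=51  107=46  108=49
Turnaround times: 101=36, 102=64, 103=58, 104=13, 105=65, 106=51, 107=46, 108=49
Average turnaround = (36+64+58+13+65+51+46+49) / 8 = 382/8 = 47.75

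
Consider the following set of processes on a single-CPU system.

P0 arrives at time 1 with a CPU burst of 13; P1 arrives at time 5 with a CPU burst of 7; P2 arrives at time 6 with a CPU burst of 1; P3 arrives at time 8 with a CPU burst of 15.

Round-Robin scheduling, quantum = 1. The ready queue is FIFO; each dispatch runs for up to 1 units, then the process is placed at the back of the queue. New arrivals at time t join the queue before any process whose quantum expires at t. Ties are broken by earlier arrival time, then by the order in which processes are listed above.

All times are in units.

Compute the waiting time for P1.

12

Timeline: | idle 0-1 | P0 1-5 | P1 5-6 | P0 6-7 | P2 7-8 | P1 8-9 | P0 9-10 | P3 10-11 | P1 11-12 | P0 12-13 | P3 13-14 | P1 14-15 | P0 15-16 | P3 16-17 | P1 17-18 | P0 18-19 | P3 19-20 | P1 20-21 | P0 21-22 | P3 22-23 | P1 23-24 | P0 24-25 | P3 25-26 | P0 26-27 | P3 27-28 | P0 28-29 | P3 29-37 |
Completion: P0=29  P1=24  P2=8  P3=37
Waiting(P1) = turnaround − burst = 19 − 7 = 12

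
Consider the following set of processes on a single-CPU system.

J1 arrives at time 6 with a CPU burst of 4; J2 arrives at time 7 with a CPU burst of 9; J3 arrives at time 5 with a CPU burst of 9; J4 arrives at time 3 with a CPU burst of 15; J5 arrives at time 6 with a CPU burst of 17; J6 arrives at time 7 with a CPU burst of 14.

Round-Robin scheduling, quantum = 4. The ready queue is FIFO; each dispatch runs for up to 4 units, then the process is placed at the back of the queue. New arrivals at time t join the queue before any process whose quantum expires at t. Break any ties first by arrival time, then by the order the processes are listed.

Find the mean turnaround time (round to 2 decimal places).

49.17

Gantt: | idle 0-3 | J4 3-7 | J3 7-11 | J1 11-15 | J5 15-19 | J2 19-23 | J6 23-27 | J4 27-31 | J3 31-35 | J5 35-39 | J2 39-43 | J6 43-47 | J4 47-51 | J3 51-52 | J5 52-56 | J2 56-57 | J6 57-61 | J4 61-64 | J5 64-68 | J6 68-70 | J5 70-71 |
Completion: J1=15  J2=57  J3=52  J4=64  J5=71  J6=70
Turnaround times: J1=9, J2=50, J3=47, J4=61, J5=65, J6=63
Average turnaround = (9+50+47+61+65+63) / 6 = 295/6 = 49.17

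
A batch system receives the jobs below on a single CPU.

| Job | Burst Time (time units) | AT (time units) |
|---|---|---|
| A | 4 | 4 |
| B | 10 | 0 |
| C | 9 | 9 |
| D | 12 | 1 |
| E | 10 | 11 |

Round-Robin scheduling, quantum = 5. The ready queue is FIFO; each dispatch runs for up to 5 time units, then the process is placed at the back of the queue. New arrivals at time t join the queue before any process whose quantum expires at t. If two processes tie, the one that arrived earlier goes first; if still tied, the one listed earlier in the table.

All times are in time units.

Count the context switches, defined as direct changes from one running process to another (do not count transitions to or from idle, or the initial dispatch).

Gantt: | B 0-5 | D 5-10 | A 10-14 | B 14-19 | C 19-24 | D 24-29 | E 29-34 | C 34-38 | D 38-40 | E 40-45 |
Completion: A=14  B=19  C=38  D=40  E=45
Turnaround (C−A): A=10  B=19  C=29  D=39  E=34

9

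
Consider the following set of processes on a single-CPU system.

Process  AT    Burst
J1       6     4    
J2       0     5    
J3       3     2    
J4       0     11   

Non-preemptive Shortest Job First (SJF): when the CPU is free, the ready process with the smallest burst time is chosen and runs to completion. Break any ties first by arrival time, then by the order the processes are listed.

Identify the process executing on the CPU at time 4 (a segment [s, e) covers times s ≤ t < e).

J2

Schedule: | J2 0-5 | J3 5-7 | J1 7-11 | J4 11-22 |
Completion: J1=11  J2=5  J3=7  J4=22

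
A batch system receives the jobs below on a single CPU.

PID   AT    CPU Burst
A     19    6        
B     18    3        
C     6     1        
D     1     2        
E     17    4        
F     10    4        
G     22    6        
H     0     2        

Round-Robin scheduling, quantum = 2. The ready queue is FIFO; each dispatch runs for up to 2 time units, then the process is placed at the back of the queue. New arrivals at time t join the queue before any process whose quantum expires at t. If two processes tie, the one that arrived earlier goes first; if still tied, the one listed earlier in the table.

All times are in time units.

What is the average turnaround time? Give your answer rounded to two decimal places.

Schedule: | H 0-2 | D 2-4 | idle 4-6 | C 6-7 | idle 7-10 | F 10-14 | idle 14-17 | E 17-19 | B 19-21 | A 21-23 | E 23-25 | B 25-26 | G 26-28 | A 28-30 | G 30-32 | A 32-34 | G 34-36 |
Completion: A=34  B=26  C=7  D=4  E=25  F=14  G=36  H=2
Turnaround (C−A): A=15  B=8  C=1  D=3  E=8  F=4  G=14  H=2
Turnaround times: A=15, B=8, C=1, D=3, E=8, F=4, G=14, H=2
Average turnaround = (15+8+1+3+8+4+14+2) / 8 = 55/8 = 6.88

6.88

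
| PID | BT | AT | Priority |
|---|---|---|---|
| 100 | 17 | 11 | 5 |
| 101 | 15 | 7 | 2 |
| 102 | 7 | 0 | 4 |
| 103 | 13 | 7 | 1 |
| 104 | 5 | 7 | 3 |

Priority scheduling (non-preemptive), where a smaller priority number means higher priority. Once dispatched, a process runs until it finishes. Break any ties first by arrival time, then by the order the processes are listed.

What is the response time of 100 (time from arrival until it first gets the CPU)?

29

Timeline: | 102 0-7 | 103 7-20 | 101 20-35 | 104 35-40 | 100 40-57 |
Completion: 100=57  101=35  102=7  103=20  104=40
Response(100) = first start − arrival = 40 − 11 = 29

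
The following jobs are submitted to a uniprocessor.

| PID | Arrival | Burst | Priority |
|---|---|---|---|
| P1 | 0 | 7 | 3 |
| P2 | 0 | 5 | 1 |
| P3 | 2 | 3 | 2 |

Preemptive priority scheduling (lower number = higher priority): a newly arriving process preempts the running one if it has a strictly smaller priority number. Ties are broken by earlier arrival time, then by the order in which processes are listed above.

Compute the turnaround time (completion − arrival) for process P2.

Gantt: | P2 0-5 | P3 5-8 | P1 8-15 |
Completion: P1=15  P2=5  P3=8
Turnaround (C−A): P1=15  P2=5  P3=6
Turnaround(P2) = completion − arrival = 5 − 0 = 5

5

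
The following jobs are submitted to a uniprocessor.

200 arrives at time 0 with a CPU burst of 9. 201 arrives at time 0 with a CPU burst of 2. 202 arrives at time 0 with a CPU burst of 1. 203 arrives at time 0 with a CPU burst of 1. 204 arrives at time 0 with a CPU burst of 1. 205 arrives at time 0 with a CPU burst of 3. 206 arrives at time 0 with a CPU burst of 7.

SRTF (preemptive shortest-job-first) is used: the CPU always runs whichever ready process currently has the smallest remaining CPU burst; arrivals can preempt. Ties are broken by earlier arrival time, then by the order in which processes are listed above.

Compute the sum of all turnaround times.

58

Schedule: | 202 0-1 | 203 1-2 | 204 2-3 | 201 3-5 | 205 5-8 | 206 8-15 | 200 15-24 |
Completion: 200=24  201=5  202=1  203=2  204=3  205=8  206=15
Turnaround (C−A): 200=24  201=5  202=1  203=2  204=3  205=8  206=15
Turnaround = completion − arrival: 200=24, 201=5, 202=1, 203=2, 204=3, 205=8, 206=15
Total turnaround = 24 + 5 + 1 + 2 + 3 + 8 + 15 = 58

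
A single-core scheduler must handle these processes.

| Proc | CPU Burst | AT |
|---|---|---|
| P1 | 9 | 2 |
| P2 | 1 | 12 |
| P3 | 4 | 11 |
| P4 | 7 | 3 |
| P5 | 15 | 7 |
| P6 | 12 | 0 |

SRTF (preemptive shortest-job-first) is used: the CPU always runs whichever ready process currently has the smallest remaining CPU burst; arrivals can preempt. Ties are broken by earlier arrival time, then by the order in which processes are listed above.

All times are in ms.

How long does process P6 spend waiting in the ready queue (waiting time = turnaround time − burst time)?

21

Schedule: | P6 0-2 | P1 2-3 | P4 3-10 | P1 10-11 | P3 11-12 | P2 12-13 | P3 13-16 | P1 16-23 | P6 23-33 | P5 33-48 |
Completion: P1=23  P2=13  P3=16  P4=10  P5=48  P6=33
Turnaround (C−A): P1=21  P2=1  P3=5  P4=7  P5=41  P6=33
Waiting(P6) = turnaround − burst = 33 − 12 = 21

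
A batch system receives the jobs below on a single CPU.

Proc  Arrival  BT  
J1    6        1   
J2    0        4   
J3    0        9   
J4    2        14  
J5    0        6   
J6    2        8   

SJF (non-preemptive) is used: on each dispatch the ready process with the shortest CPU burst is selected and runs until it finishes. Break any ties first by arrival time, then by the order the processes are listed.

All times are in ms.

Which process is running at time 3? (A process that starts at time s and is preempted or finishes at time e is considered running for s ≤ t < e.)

Schedule: | J2 0-4 | J5 4-10 | J1 10-11 | J6 11-19 | J3 19-28 | J4 28-42 |
Completion: J1=11  J2=4  J3=28  J4=42  J5=10  J6=19

J2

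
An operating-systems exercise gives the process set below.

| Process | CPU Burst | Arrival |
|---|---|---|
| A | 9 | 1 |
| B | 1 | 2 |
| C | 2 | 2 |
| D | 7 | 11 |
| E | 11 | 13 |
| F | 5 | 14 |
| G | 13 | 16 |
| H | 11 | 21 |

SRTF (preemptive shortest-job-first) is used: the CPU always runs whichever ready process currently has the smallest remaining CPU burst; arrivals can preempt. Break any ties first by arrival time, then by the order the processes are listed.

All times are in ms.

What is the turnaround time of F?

Gantt: | idle 0-1 | A 1-2 | B 2-3 | C 3-5 | A 5-13 | D 13-14 | F 14-19 | D 19-25 | E 25-36 | H 36-47 | G 47-60 |
Completion: A=13  B=3  C=5  D=25  E=36  F=19  G=60  H=47
Turnaround(F) = completion − arrival = 19 − 14 = 5

5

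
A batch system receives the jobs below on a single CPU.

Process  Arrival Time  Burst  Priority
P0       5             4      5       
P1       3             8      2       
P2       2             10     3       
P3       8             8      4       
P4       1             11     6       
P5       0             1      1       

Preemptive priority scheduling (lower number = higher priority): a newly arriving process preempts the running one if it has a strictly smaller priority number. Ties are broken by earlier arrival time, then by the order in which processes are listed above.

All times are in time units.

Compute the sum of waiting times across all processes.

73

Schedule: | P5 0-1 | P4 1-2 | P2 2-3 | P1 3-11 | P2 11-20 | P3 20-28 | P0 28-32 | P4 32-42 |
Completion: P0=32  P1=11  P2=20  P3=28  P4=42  P5=1
Turnaround (C−A): P0=27  P1=8  P2=18  P3=20  P4=41  P5=1
Waiting = turnaround − burst: P0=23, P1=0, P2=8, P3=12, P4=30, P5=0
Total waiting = 23 + 0 + 8 + 12 + 30 + 0 = 73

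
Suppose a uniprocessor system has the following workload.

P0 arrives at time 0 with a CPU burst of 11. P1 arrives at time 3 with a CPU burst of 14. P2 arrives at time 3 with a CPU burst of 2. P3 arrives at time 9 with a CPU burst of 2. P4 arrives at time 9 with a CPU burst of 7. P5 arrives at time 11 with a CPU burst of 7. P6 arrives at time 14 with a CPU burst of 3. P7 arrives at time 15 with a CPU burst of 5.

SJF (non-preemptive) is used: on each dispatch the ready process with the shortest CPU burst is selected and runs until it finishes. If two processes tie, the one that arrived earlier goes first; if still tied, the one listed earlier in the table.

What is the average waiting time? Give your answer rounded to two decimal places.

Timeline: | P0 0-11 | P2 11-13 | P3 13-15 | P6 15-18 | P7 18-23 | P4 23-30 | P5 30-37 | P1 37-51 |
Completion: P0=11  P1=51  P2=13  P3=15  P4=30  P5=37  P6=18  P7=23
Waiting times: P0=0, P1=34, P2=8, P3=4, P4=14, P5=19, P6=1, P7=3
Average waiting = (0+34+8+4+14+19+1+3) / 8 = 83/8 = 10.38

10.38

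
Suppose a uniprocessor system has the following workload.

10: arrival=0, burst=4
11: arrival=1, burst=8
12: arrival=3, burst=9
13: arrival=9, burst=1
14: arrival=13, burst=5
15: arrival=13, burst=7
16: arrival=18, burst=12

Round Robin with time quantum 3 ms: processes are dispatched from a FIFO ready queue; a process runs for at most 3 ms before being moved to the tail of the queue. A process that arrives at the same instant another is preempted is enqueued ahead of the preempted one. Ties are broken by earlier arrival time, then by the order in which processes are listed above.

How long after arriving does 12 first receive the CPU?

3

Gantt: | 10 0-3 | 11 3-6 | 12 6-9 | 10 9-10 | 11 10-13 | 13 13-14 | 12 14-17 | 14 17-20 | 15 20-23 | 11 23-25 | 12 25-28 | 16 28-31 | 14 31-33 | 15 33-36 | 16 36-39 | 15 39-40 | 16 40-46 |
Completion: 10=10  11=25  12=28  13=14  14=33  15=40  16=46
Turnaround (C−A): 10=10  11=24  12=25  13=5  14=20  15=27  16=28
Response(12) = first start − arrival = 6 − 3 = 3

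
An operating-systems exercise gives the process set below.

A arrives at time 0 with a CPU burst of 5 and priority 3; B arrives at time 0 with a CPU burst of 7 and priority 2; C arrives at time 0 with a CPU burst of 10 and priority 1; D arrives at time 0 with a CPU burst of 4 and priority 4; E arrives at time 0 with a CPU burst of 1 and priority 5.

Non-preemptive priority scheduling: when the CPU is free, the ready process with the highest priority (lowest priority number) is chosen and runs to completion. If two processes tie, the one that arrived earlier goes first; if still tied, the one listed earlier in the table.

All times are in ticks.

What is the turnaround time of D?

Gantt: | C 0-10 | B 10-17 | A 17-22 | D 22-26 | E 26-27 |
Completion: A=22  B=17  C=10  D=26  E=27
Turnaround(D) = completion − arrival = 26 − 0 = 26

26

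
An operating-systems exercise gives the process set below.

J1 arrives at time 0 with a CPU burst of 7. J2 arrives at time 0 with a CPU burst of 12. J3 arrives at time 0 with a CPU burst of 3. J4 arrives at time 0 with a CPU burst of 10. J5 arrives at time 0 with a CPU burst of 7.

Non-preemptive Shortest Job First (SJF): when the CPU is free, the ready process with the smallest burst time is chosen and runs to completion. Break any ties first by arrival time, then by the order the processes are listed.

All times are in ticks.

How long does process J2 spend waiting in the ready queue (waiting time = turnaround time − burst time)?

Schedule: | J3 0-3 | J1 3-10 | J5 10-17 | J4 17-27 | J2 27-39 |
Completion: J1=10  J2=39  J3=3  J4=27  J5=17
Waiting(J2) = turnaround − burst = 39 − 12 = 27

27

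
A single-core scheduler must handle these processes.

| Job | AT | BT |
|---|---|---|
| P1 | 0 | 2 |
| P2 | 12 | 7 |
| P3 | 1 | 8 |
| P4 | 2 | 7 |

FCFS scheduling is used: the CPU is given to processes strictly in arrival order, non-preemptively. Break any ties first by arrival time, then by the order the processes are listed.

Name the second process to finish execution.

Schedule: | P1 0-2 | P3 2-10 | P4 10-17 | P2 17-24 |
Completion: P1=2  P2=24  P3=10  P4=17
Turnaround (C−A): P1=2  P2=12  P3=9  P4=15
Finish order: P1 → P3 → P4 → P2

P3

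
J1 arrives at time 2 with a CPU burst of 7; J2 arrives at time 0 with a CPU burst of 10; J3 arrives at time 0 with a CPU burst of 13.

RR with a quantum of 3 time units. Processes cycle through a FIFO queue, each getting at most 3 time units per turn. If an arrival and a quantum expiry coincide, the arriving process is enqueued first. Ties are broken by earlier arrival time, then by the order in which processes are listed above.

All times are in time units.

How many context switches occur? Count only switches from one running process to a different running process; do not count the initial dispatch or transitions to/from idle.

10

Gantt: | J2 0-3 | J3 3-6 | J1 6-9 | J2 9-12 | J3 12-15 | J1 15-18 | J2 18-21 | J3 21-24 | J1 24-25 | J2 25-26 | J3 26-30 |
Completion: J1=25  J2=26  J3=30
Turnaround (C−A): J1=23  J2=26  J3=30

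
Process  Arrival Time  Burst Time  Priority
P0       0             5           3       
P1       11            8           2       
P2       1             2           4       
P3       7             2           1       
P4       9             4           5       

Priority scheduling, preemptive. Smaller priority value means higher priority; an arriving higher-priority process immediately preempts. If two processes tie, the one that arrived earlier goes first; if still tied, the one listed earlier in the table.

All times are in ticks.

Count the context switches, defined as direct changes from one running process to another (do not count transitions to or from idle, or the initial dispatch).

Schedule: | P0 0-5 | P2 5-7 | P3 7-9 | P4 9-11 | P1 11-19 | P4 19-21 |
Completion: P0=5  P1=19  P2=7  P3=9  P4=21
Turnaround (C−A): P0=5  P1=8  P2=6  P3=2  P4=12

5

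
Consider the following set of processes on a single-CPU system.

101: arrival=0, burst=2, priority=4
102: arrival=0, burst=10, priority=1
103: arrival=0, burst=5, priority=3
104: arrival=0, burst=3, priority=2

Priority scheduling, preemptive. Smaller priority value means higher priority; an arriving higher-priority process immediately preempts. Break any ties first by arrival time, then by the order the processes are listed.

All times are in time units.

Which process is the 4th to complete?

Timeline: | 102 0-10 | 104 10-13 | 103 13-18 | 101 18-20 |
Completion: 101=20  102=10  103=18  104=13
Turnaround (C−A): 101=20  102=10  103=18  104=13
Finish order: 102 → 104 → 103 → 101

101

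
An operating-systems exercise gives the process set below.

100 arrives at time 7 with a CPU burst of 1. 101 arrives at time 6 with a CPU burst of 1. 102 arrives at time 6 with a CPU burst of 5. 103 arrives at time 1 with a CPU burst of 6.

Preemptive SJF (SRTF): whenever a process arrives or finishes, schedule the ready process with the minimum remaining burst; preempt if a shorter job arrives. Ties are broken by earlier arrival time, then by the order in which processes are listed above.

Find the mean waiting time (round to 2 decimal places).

Schedule: | idle 0-1 | 103 1-7 | 101 7-8 | 100 8-9 | 102 9-14 |
Completion: 100=9  101=8  102=14  103=7
Turnaround (C−A): 100=2  101=2  102=8  103=6
Waiting times: 100=1, 101=1, 102=3, 103=0
Average waiting = (1+1+3+0) / 4 = 5/4 = 1.25

1.25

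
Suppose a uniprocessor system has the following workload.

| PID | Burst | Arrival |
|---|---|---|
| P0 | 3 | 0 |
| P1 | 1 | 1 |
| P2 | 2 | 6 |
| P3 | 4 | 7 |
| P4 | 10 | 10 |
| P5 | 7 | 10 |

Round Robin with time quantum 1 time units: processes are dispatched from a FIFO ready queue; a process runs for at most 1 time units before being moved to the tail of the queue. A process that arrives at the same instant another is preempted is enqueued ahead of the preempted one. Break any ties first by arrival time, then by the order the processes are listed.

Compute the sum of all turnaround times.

52

Gantt: | P0 0-1 | P1 1-2 | P0 2-4 | idle 4-6 | P2 6-7 | P3 7-8 | P2 8-9 | P3 9-10 | P4 10-11 | P5 11-12 | P3 12-13 | P4 13-14 | P5 14-15 | P3 15-16 | P4 16-17 | P5 17-18 | P4 18-19 | P5 19-20 | P4 20-21 | P5 21-22 | P4 22-23 | P5 23-24 | P4 24-25 | P5 25-26 | P4 26-29 |
Completion: P0=4  P1=2  P2=9  P3=16  P4=29  P5=26
Turnaround = completion − arrival: P0=4, P1=1, P2=3, P3=9, P4=19, P5=16
Total turnaround = 4 + 1 + 3 + 9 + 19 + 16 = 52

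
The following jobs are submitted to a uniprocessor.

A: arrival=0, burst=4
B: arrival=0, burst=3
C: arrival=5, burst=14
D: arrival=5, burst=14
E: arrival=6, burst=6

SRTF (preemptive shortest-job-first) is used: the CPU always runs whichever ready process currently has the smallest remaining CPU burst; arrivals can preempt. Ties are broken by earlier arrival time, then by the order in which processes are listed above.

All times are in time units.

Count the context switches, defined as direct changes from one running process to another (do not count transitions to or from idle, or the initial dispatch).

4

Schedule: | B 0-3 | A 3-7 | E 7-13 | C 13-27 | D 27-41 |
Completion: A=7  B=3  C=27  D=41  E=13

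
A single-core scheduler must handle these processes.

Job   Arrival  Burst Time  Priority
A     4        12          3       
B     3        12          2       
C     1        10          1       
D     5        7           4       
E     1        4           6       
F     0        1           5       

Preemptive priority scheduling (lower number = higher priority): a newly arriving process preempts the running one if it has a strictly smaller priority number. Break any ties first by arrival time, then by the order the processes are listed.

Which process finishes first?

Gantt: | F 0-1 | C 1-11 | B 11-23 | A 23-35 | D 35-42 | E 42-46 |
Completion: A=35  B=23  C=11  D=42  E=46  F=1
Turnaround (C−A): A=31  B=20  C=10  D=37  E=45  F=1
Finish order: F → C → B → A → D → E

F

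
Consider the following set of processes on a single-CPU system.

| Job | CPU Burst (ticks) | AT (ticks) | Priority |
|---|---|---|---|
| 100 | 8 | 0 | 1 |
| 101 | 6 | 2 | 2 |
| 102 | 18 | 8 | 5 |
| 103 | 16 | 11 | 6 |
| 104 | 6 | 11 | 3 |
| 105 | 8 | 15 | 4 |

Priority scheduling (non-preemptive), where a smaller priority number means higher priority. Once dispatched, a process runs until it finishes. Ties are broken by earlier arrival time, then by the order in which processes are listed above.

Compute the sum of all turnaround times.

Schedule: | 100 0-8 | 101 8-14 | 104 14-20 | 105 20-28 | 102 28-46 | 103 46-62 |
Completion: 100=8  101=14  102=46  103=62  104=20  105=28
Turnaround (C−A): 100=8  101=12  102=38  103=51  104=9  105=13
Turnaround = completion − arrival: 100=8, 101=12, 102=38, 103=51, 104=9, 105=13
Total turnaround = 8 + 12 + 38 + 51 + 9 + 13 = 131

131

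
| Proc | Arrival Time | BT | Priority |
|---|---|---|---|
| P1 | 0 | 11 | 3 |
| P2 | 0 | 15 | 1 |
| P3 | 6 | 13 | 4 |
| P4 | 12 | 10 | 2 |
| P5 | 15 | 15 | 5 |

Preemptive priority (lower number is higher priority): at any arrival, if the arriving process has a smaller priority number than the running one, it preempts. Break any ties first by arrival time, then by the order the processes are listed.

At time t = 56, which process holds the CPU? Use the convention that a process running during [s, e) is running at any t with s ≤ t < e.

P5

Timeline: | P2 0-15 | P4 15-25 | P1 25-36 | P3 36-49 | P5 49-64 |
Completion: P1=36  P2=15  P3=49  P4=25  P5=64
Turnaround (C−A): P1=36  P2=15  P3=43  P4=13  P5=49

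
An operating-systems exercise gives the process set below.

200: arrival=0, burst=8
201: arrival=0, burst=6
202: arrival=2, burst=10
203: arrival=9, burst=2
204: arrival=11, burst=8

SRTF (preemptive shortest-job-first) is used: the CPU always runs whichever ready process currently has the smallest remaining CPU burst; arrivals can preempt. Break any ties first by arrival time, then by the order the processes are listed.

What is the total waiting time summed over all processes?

35

Gantt: | 201 0-6 | 200 6-9 | 203 9-11 | 200 11-16 | 204 16-24 | 202 24-34 |
Completion: 200=16  201=6  202=34  203=11  204=24
Turnaround (C−A): 200=16  201=6  202=32  203=2  204=13
Waiting = turnaround − burst: 200=8, 201=0, 202=22, 203=0, 204=5
Total waiting = 8 + 0 + 22 + 0 + 5 = 35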